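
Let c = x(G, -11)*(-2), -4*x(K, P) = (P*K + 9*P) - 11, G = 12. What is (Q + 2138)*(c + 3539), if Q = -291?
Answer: 6313046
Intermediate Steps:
x(K, P) = 11/4 - 9*P/4 - K*P/4 (x(K, P) = -((P*K + 9*P) - 11)/4 = -((K*P + 9*P) - 11)/4 = -((9*P + K*P) - 11)/4 = -(-11 + 9*P + K*P)/4 = 11/4 - 9*P/4 - K*P/4)
c = -121 (c = (11/4 - 9/4*(-11) - ¼*12*(-11))*(-2) = (11/4 + 99/4 + 33)*(-2) = (121/2)*(-2) = -121)
(Q + 2138)*(c + 3539) = (-291 + 2138)*(-121 + 3539) = 1847*3418 = 6313046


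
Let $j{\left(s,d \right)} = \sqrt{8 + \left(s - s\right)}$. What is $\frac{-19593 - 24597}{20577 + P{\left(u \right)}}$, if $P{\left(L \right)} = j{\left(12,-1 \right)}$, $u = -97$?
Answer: $- \frac{909297630}{423412921} + \frac{88380 \sqrt{2}}{423412921} \approx -2.1472$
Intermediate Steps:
$j{\left(s,d \right)} = 2 \sqrt{2}$ ($j{\left(s,d \right)} = \sqrt{8 + 0} = \sqrt{8} = 2 \sqrt{2}$)
$P{\left(L \right)} = 2 \sqrt{2}$
$\frac{-19593 - 24597}{20577 + P{\left(u \right)}} = \frac{-19593 - 24597}{20577 + 2 \sqrt{2}} = - \frac{44190}{20577 + 2 \sqrt{2}}$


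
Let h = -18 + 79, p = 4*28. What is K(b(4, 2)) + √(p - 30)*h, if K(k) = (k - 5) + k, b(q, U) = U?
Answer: -1 + 61*√82 ≈ 551.38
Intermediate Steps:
p = 112
K(k) = -5 + 2*k (K(k) = (-5 + k) + k = -5 + 2*k)
h = 61
K(b(4, 2)) + √(p - 30)*h = (-5 + 2*2) + √(112 - 30)*61 = (-5 + 4) + √82*61 = -1 + 61*√82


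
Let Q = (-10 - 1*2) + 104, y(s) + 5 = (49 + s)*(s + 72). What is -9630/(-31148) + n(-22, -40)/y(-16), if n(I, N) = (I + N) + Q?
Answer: 9341265/28702882 ≈ 0.32545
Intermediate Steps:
y(s) = -5 + (49 + s)*(72 + s) (y(s) = -5 + (49 + s)*(s + 72) = -5 + (49 + s)*(72 + s))
Q = 92 (Q = (-10 - 2) + 104 = -12 + 104 = 92)
n(I, N) = 92 + I + N (n(I, N) = (I + N) + 92 = 92 + I + N)
-9630/(-31148) + n(-22, -40)/y(-16) = -9630/(-31148) + (92 - 22 - 40)/(3523 + (-16)**2 + 121*(-16)) = -9630*(-1/31148) + 30/(3523 + 256 - 1936) = 4815/15574 + 30/1843 = 9341265/28702882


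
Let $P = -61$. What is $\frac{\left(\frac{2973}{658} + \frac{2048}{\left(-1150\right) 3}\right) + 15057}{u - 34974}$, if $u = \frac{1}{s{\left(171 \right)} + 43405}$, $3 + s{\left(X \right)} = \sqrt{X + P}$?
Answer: $- \frac{563120577222123087998591}{1307660688814802718778725} + \frac{17094902483 \sqrt{110}}{2615321377629605437557450} \approx -0.43063$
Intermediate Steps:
$s{\left(X \right)} = -3 + \sqrt{-61 + X}$ ($s{\left(X \right)} = -3 + \sqrt{X - 61} = -3 + \sqrt{-61 + X}$)
$u = \frac{1}{43402 + \sqrt{110}}$ ($u = \frac{1}{\left(-3 + \sqrt{-61 + 171}\right) + 43405} = \frac{1}{\left(-3 + \sqrt{110}\right) + 43405} = \frac{1}{43402 + \sqrt{110}} \approx 2.3035 \cdot 10^{-5}$)
$\frac{\left(\frac{2973}{658} + \frac{2048}{\left(-1150\right) 3}\right) + 15057}{u - 34974} = \frac{\left(\frac{2973}{658} + \frac{2048}{\left(-1150\right) 3}\right) + 15057}{\left(\frac{21701}{941866747} - \frac{\sqrt{110}}{1883733494}\right) - 34974} = \frac{\left(2973 \cdot \frac{1}{658} + \frac{2048}{-3450}\right) + 15057}{- \frac{32940847587877}{941866747} - \frac{\sqrt{110}}{1883733494}} = \frac{\left(\frac{2973}{658} + 2048 \left(- \frac{1}{3450}\right)\right) + 15057}{- \frac{32940847587877}{941866747} - \frac{\sqrt{110}}{1883733494}} = \frac{\left(\frac{2973}{658} - \frac{1024}{1725}\right) + 15057}{- \frac{32940847587877}{941866747} - \frac{\sqrt{110}}{1883733494}} = \frac{\frac{4454633}{1135050} + 15057}{- \frac{32940847587877}{941866747} - \frac{\sqrt{110}}{1883733494}} = \frac{17094902483}{1135050 \left(- \frac{32940847587877}{941866747} - \frac{\sqrt{110}}{1883733494}\right)}$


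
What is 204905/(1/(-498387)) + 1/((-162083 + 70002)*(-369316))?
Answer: -3472861085064514698059/34006986596 ≈ -1.0212e+11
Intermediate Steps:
204905/(1/(-498387)) + 1/((-162083 + 70002)*(-369316)) = 204905/(-1/498387) - 1/369316/(-92081) = 204905*(-498387) - 1/92081*(-1/369316) = -102121988235 + 1/34006986596 = -3472861085064514698059/34006986596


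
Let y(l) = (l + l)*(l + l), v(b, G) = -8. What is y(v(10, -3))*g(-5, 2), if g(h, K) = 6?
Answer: 1536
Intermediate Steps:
y(l) = 4*l² (y(l) = (2*l)*(2*l) = 4*l²)
y(v(10, -3))*g(-5, 2) = (4*(-8)²)*6 = (4*64)*6 = 256*6 = 1536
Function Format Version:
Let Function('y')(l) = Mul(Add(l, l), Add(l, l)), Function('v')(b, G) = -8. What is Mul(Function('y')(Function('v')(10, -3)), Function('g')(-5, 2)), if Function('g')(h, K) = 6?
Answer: 1536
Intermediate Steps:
Function('y')(l) = Mul(4, Pow(l, 2)) (Function('y')(l) = Mul(Mul(2, l), Mul(2, l)) = Mul(4, Pow(l, 2)))
Mul(Function('y')(Function('v')(10, -3)), Function('g')(-5, 2)) = Mul(Mul(4, Pow(-8, 2)), 6) = Mul(Mul(4, 64), 6) = Mul(256, 6) = 1536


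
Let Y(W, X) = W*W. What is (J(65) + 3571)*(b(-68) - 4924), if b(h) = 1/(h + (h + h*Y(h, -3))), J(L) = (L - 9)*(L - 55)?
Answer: -41821186491/2056 ≈ -2.0341e+7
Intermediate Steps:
Y(W, X) = W²
J(L) = (-55 + L)*(-9 + L) (J(L) = (-9 + L)*(-55 + L) = (-55 + L)*(-9 + L))
b(h) = 1/(h³ + 2*h) (b(h) = 1/(h + (h + h*h²)) = 1/(h + (h + h³)) = 1/(h³ + 2*h))
(J(65) + 3571)*(b(-68) - 4924) = ((495 + 65² - 64*65) + 3571)*(1/((-68)*(2 + (-68)²)) - 4924) = ((495 + 4225 - 4160) + 3571)*(-1/(68*(2 + 4624)) - 4924) = (560 + 3571)*(-1/68/4626 - 4924) = 4131*(-1/68*1/4626 - 4924) = 4131*(-1/314568 - 4924) = 4131*(-1548932833/314568) = -41821186491/2056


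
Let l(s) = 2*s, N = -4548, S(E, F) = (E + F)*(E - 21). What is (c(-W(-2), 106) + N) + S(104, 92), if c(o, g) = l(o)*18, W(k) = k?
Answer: 11792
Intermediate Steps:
S(E, F) = (-21 + E)*(E + F) (S(E, F) = (E + F)*(-21 + E) = (-21 + E)*(E + F))
c(o, g) = 36*o (c(o, g) = (2*o)*18 = 36*o)
(c(-W(-2), 106) + N) + S(104, 92) = (36*(-1*(-2)) - 4548) + (104**2 - 21*104 - 21*92 + 104*92) = (36*2 - 4548) + (10816 - 2184 - 1932 + 9568) = (72 - 4548) + 16268 = -4476 + 16268 = 11792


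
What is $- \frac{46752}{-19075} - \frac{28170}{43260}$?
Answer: $\frac{7072137}{3929450} \approx 1.7998$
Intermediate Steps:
$- \frac{46752}{-19075} - \frac{28170}{43260} = \left(-46752\right) \left(- \frac{1}{19075}\right) - \frac{939}{1442} = \frac{46752}{19075} - \frac{939}{1442} = \frac{7072137}{3929450}$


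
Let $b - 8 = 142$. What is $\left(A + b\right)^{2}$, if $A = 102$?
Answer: $63504$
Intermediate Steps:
$b = 150$ ($b = 8 + 142 = 150$)
$\left(A + b\right)^{2} = \left(102 + 150\right)^{2} = 252^{2} = 63504$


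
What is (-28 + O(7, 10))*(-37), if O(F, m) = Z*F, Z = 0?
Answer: 1036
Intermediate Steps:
O(F, m) = 0 (O(F, m) = 0*F = 0)
(-28 + O(7, 10))*(-37) = (-28 + 0)*(-37) = -28*(-37) = 1036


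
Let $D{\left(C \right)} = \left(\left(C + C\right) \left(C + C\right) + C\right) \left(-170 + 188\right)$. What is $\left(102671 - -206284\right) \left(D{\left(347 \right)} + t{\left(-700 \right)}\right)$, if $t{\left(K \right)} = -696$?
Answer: $2680184007090$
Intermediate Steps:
$D{\left(C \right)} = 18 C + 72 C^{2}$ ($D{\left(C \right)} = \left(2 C 2 C + C\right) 18 = \left(4 C^{2} + C\right) 18 = \left(C + 4 C^{2}\right) 18 = 18 C + 72 C^{2}$)
$\left(102671 - -206284\right) \left(D{\left(347 \right)} + t{\left(-700 \right)}\right) = \left(102671 - -206284\right) \left(18 \cdot 347 \left(1 + 4 \cdot 347\right) - 696\right) = \left(102671 + \left(-32004 + 238288\right)\right) \left(18 \cdot 347 \left(1 + 1388\right) - 696\right) = \left(102671 + 206284\right) \left(18 \cdot 347 \cdot 1389 - 696\right) = 308955 \left(8675694 - 696\right) = 308955 \cdot 8674998 = 2680184007090$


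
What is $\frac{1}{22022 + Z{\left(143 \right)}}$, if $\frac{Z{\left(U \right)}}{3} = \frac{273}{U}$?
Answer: $\frac{11}{242305} \approx 4.5397 \cdot 10^{-5}$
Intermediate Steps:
$Z{\left(U \right)} = \frac{819}{U}$ ($Z{\left(U \right)} = 3 \frac{273}{U} = \frac{819}{U}$)
$\frac{1}{22022 + Z{\left(143 \right)}} = \frac{1}{22022 + \frac{819}{143}} = \frac{1}{22022 + 819 \cdot \frac{1}{143}} = \frac{1}{22022 + \frac{63}{11}} = \frac{1}{\frac{242305}{11}} = \frac{11}{242305}$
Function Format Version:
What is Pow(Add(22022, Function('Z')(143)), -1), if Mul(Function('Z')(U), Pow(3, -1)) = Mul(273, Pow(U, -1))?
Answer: Rational(11, 242305) ≈ 4.5397e-5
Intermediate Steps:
Function('Z')(U) = Mul(819, Pow(U, -1)) (Function('Z')(U) = Mul(3, Mul(273, Pow(U, -1))) = Mul(819, Pow(U, -1)))
Pow(Add(22022, Function('Z')(143)), -1) = Pow(Add(22022, Mul(819, Pow(143, -1))), -1) = Pow(Add(22022, Mul(819, Rational(1, 143))), -1) = Pow(Add(22022, Rational(63, 11)), -1) = Pow(Rational(242305, 11), -1) = Rational(11, 242305)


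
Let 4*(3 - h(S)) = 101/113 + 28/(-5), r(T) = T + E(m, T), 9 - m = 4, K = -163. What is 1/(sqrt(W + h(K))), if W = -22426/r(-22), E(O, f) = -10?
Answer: 4*sqrt(3600802065)/6373101 ≈ 0.037662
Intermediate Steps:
m = 5 (m = 9 - 1*4 = 9 - 4 = 5)
r(T) = -10 + T (r(T) = T - 10 = -10 + T)
h(S) = 9439/2260 (h(S) = 3 - (101/113 + 28/(-5))/4 = 3 - (101*(1/113) + 28*(-1/5))/4 = 3 - (101/113 - 28/5)/4 = 3 - 1/4*(-2659/565) = 3 + 2659/2260 = 9439/2260)
W = 11213/16 (W = -22426/(-10 - 22) = -22426/(-32) = -22426*(-1/32) = 11213/16 ≈ 700.81)
1/(sqrt(W + h(K))) = 1/(sqrt(11213/16 + 9439/2260)) = 1/(sqrt(6373101/9040)) = 1/(sqrt(3600802065)/2260) = 4*sqrt(3600802065)/6373101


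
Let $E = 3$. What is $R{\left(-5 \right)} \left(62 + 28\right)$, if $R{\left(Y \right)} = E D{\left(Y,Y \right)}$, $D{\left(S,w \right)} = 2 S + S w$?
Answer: $4050$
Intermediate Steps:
$R{\left(Y \right)} = 3 Y \left(2 + Y\right)$
$R{\left(-5 \right)} \left(62 + 28\right) = 3 \left(-5\right) \left(2 - 5\right) \left(62 + 28\right) = 3 \left(-5\right) \left(-3\right) 90 = 45 \cdot 90 = 4050$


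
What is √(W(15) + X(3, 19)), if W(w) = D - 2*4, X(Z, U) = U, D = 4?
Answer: √15 ≈ 3.8730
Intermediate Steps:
W(w) = -4 (W(w) = 4 - 2*4 = 4 - 8 = -4)
√(W(15) + X(3, 19)) = √(-4 + 19) = √15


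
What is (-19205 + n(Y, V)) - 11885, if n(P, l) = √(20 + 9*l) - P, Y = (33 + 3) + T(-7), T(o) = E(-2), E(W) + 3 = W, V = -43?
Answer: -31121 + I*√367 ≈ -31121.0 + 19.157*I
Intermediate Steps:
E(W) = -3 + W
T(o) = -5 (T(o) = -3 - 2 = -5)
Y = 31 (Y = (33 + 3) - 5 = 36 - 5 = 31)
(-19205 + n(Y, V)) - 11885 = (-19205 + (√(20 + 9*(-43)) - 1*31)) - 11885 = (-19205 + (√(20 - 387) - 31)) - 11885 = (-19205 + (√(-367) - 31)) - 11885 = (-19205 + (I*√367 - 31)) - 11885 = (-19205 + (-31 + I*√367)) - 11885 = (-19236 + I*√367) - 11885 = -31121 + I*√367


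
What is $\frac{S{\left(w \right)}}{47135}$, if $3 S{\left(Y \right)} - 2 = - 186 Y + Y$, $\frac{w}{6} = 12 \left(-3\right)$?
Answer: $\frac{39962}{141405} \approx 0.28261$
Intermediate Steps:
$w = -216$ ($w = 6 \cdot 12 \left(-3\right) = 6 \left(-36\right) = -216$)
$S{\left(Y \right)} = \frac{2}{3} - \frac{185 Y}{3}$ ($S{\left(Y \right)} = \frac{2}{3} + \frac{- 186 Y + Y}{3} = \frac{2}{3} + \frac{\left(-185\right) Y}{3} = \frac{2}{3} - \frac{185 Y}{3}$)
$\frac{S{\left(w \right)}}{47135} = \frac{\frac{2}{3} - -13320}{47135} = \left(\frac{2}{3} + 13320\right) \frac{1}{47135} = \frac{39962}{3} \cdot \frac{1}{47135} = \frac{39962}{141405}$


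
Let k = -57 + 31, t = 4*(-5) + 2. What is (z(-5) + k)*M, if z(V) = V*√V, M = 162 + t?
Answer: -3744 - 720*I*√5 ≈ -3744.0 - 1610.0*I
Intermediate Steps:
t = -18 (t = -20 + 2 = -18)
k = -26
M = 144 (M = 162 - 18 = 144)
z(V) = V^(3/2)
(z(-5) + k)*M = ((-5)^(3/2) - 26)*144 = (-5*I*√5 - 26)*144 = (-26 - 5*I*√5)*144 = -3744 - 720*I*√5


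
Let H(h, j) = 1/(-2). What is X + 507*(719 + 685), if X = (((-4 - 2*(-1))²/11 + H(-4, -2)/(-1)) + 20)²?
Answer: 344735433/484 ≈ 7.1226e+5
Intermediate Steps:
H(h, j) = -½
X = 210681/484 (X = (((-4 - 2*(-1))²/11 - ½/(-1)) + 20)² = (((-4 + 2)²*(1/11) - ½*(-1)) + 20)² = (((-2)²*(1/11) + ½) + 20)² = ((4*(1/11) + ½) + 20)² = ((4/11 + ½) + 20)² = (19/22 + 20)² = (459/22)² = 210681/484 ≈ 435.29)
X + 507*(719 + 685) = 210681/484 + 507*(719 + 685) = 210681/484 + 507*1404 = 210681/484 + 711828 = 344735433/484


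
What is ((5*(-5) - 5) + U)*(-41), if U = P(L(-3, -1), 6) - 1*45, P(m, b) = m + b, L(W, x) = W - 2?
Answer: 3034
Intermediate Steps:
L(W, x) = -2 + W
P(m, b) = b + m
U = -44 (U = (6 + (-2 - 3)) - 1*45 = (6 - 5) - 45 = 1 - 45 = -44)
((5*(-5) - 5) + U)*(-41) = ((5*(-5) - 5) - 44)*(-41) = ((-25 - 5) - 44)*(-41) = (-30 - 44)*(-41) = -74*(-41) = 3034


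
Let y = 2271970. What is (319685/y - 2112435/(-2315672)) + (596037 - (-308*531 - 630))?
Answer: 399960104271542587/526113731384 ≈ 7.6022e+5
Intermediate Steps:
(319685/y - 2112435/(-2315672)) + (596037 - (-308*531 - 630)) = (319685/2271970 - 2112435/(-2315672)) + (596037 - (-308*531 - 630)) = (319685*(1/2271970) - 2112435*(-1/2315672)) + (596037 - (-163548 - 630)) = (63937/454394 + 2112435/2315672) + (596037 - 1*(-164178)) = 553967455027/526113731384 + (596037 + 164178) = 553967455027/526113731384 + 760215 = 399960104271542587/526113731384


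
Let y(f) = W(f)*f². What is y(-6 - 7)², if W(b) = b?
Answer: 4826809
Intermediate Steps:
y(f) = f³ (y(f) = f*f² = f³)
y(-6 - 7)² = ((-6 - 7)³)² = ((-13)³)² = (-2197)² = 4826809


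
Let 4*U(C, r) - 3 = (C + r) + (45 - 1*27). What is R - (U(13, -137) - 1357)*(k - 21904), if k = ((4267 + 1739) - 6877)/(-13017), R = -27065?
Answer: -1578427282327/52068 ≈ -3.0315e+7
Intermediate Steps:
k = 871/13017 (k = (6006 - 6877)*(-1/13017) = -871*(-1/13017) = 871/13017 ≈ 0.066913)
U(C, r) = 21/4 + C/4 + r/4 (U(C, r) = ¾ + ((C + r) + (45 - 1*27))/4 = ¾ + ((C + r) + (45 - 27))/4 = ¾ + ((C + r) + 18)/4 = ¾ + (18 + C + r)/4 = ¾ + (9/2 + C/4 + r/4) = 21/4 + C/4 + r/4)
R - (U(13, -137) - 1357)*(k - 21904) = -27065 - ((21/4 + (¼)*13 + (¼)*(-137)) - 1357)*(871/13017 - 21904) = -27065 - ((21/4 + 13/4 - 137/4) - 1357)*(-285123497)/13017 = -27065 - (-103/4 - 1357)*(-285123497)/13017 = -27065 - (-5531)*(-285123497)/(4*13017) = -27065 - 1*1577018061907/52068 = -27065 - 1577018061907/52068 = -1578427282327/52068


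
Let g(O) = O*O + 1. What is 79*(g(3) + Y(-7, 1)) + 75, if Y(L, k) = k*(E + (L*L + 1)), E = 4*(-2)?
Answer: 4183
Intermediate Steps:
E = -8
Y(L, k) = k*(-7 + L²) (Y(L, k) = k*(-8 + (L*L + 1)) = k*(-8 + (L² + 1)) = k*(-8 + (1 + L²)) = k*(-7 + L²))
g(O) = 1 + O² (g(O) = O² + 1 = 1 + O²)
79*(g(3) + Y(-7, 1)) + 75 = 79*((1 + 3²) + 1*(-7 + (-7)²)) + 75 = 79*((1 + 9) + 1*(-7 + 49)) + 75 = 79*(10 + 1*42) + 75 = 79*(10 + 42) + 75 = 79*52 + 75 = 4108 + 75 = 4183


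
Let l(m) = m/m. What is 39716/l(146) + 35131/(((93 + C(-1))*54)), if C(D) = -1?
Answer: 197344219/4968 ≈ 39723.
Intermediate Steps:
l(m) = 1
39716/l(146) + 35131/(((93 + C(-1))*54)) = 39716/1 + 35131/(((93 - 1)*54)) = 39716*1 + 35131/((92*54)) = 39716 + 35131/4968 = 197344219/4968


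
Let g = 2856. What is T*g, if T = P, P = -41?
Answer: -117096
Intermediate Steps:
T = -41
T*g = -41*2856 = -117096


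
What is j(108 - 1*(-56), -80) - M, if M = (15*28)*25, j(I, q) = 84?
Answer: -10416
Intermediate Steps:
M = 10500 (M = 420*25 = 10500)
j(108 - 1*(-56), -80) - M = 84 - 1*10500 = 84 - 10500 = -10416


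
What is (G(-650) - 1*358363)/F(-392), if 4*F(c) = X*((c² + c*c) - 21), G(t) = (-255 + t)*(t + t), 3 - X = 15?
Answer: -818137/921921 ≈ -0.88743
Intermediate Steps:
X = -12 (X = 3 - 1*15 = 3 - 15 = -12)
G(t) = 2*t*(-255 + t) (G(t) = (-255 + t)*(2*t) = 2*t*(-255 + t))
F(c) = 63 - 6*c² (F(c) = (-12*((c² + c*c) - 21))/4 = (-12*((c² + c²) - 21))/4 = (-12*(2*c² - 21))/4 = (-12*(-21 + 2*c²))/4 = (252 - 24*c²)/4 = 63 - 6*c²)
(G(-650) - 1*358363)/F(-392) = (2*(-650)*(-255 - 650) - 1*358363)/(63 - 6*(-392)²) = (2*(-650)*(-905) - 358363)/(63 - 6*153664) = (1176500 - 358363)/(63 - 921984) = 818137/(-921921) = 818137*(-1/921921) = -818137/921921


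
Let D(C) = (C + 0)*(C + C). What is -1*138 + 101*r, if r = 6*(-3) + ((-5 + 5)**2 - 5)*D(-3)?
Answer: -11046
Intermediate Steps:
D(C) = 2*C**2 (D(C) = C*(2*C) = 2*C**2)
r = -108 (r = 6*(-3) + ((-5 + 5)**2 - 5)*(2*(-3)**2) = -18 + (0**2 - 5)*(2*9) = -18 + (0 - 5)*18 = -18 - 5*18 = -18 - 90 = -108)
-1*138 + 101*r = -1*138 + 101*(-108) = -138 - 10908 = -11046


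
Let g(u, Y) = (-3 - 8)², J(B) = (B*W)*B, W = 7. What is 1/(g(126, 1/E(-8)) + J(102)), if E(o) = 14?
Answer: 1/72949 ≈ 1.3708e-5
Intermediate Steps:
J(B) = 7*B² (J(B) = (B*7)*B = (7*B)*B = 7*B²)
g(u, Y) = 121 (g(u, Y) = (-11)² = 121)
1/(g(126, 1/E(-8)) + J(102)) = 1/(121 + 7*102²) = 1/(121 + 7*10404) = 1/(121 + 72828) = 1/72949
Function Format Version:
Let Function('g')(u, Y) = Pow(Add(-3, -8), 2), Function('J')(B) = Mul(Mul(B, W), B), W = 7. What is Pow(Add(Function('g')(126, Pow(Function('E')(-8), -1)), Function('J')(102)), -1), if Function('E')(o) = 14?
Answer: Rational(1, 72949) ≈ 1.3708e-5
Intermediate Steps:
Function('J')(B) = Mul(7, Pow(B, 2)) (Function('J')(B) = Mul(Mul(B, 7), B) = Mul(Mul(7, B), B) = Mul(7, Pow(B, 2)))
Function('g')(u, Y) = 121 (Function('g')(u, Y) = Pow(-11, 2) = 121)
Pow(Add(Function('g')(126, Pow(Function('E')(-8), -1)), Function('J')(102)), -1) = Pow(Add(121, Mul(7, Pow(102, 2))), -1) = Pow(Add(121, Mul(7, 10404)), -1) = Pow(Add(121, 72828), -1) = Pow(72949, -1) = Rational(1, 72949)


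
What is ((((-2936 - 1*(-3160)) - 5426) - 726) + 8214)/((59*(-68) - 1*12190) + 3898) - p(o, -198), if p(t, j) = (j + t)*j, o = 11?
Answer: -227785095/6152 ≈ -37026.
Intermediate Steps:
p(t, j) = j*(j + t)
((((-2936 - 1*(-3160)) - 5426) - 726) + 8214)/((59*(-68) - 1*12190) + 3898) - p(o, -198) = ((((-2936 - 1*(-3160)) - 5426) - 726) + 8214)/((59*(-68) - 1*12190) + 3898) - (-198)*(-198 + 11) = ((((-2936 + 3160) - 5426) - 726) + 8214)/((-4012 - 12190) + 3898) - (-198)*(-187) = (((224 - 5426) - 726) + 8214)/(-16202 + 3898) - 1*37026 = ((-5202 - 726) + 8214)/(-12304) - 37026 = (-5928 + 8214)*(-1/12304) - 37026 = 2286*(-1/12304) - 37026 = -1143/6152 - 37026 = -227785095/6152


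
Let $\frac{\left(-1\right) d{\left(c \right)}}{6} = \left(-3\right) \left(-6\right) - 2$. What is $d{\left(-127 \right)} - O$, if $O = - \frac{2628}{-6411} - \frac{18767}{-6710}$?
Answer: $- \frac{1422552959}{14339270} \approx -99.207$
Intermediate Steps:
$d{\left(c \right)} = -96$ ($d{\left(c \right)} = - 6 \left(\left(-3\right) \left(-6\right) - 2\right) = - 6 \left(18 - 2\right) = \left(-6\right) 16 = -96$)
$O = \frac{45983039}{14339270}$ ($O = \left(-2628\right) \left(- \frac{1}{6411}\right) - - \frac{18767}{6710} = \frac{876}{2137} + \frac{18767}{6710} = \frac{45983039}{14339270} \approx 3.2068$)
$d{\left(-127 \right)} - O = -96 - \frac{45983039}{14339270} = - \frac{1422552959}{14339270}$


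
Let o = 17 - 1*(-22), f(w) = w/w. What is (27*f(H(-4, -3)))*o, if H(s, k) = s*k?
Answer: 1053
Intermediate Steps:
H(s, k) = k*s
f(w) = 1
o = 39 (o = 17 + 22 = 39)
(27*f(H(-4, -3)))*o = (27*1)*39 = 27*39 = 1053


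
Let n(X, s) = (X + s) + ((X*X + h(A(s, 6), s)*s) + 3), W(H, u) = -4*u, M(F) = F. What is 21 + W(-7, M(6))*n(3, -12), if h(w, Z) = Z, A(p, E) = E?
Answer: -3507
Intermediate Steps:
n(X, s) = 3 + X + s + X² + s² (n(X, s) = (X + s) + ((X*X + s*s) + 3) = (X + s) + ((X² + s²) + 3) = (X + s) + (3 + X² + s²) = 3 + X + s + X² + s²)
21 + W(-7, M(6))*n(3, -12) = 21 + (-4*6)*(3 + 3 - 12 + 3² + (-12)²) = 21 - 24*(3 + 3 - 12 + 9 + 144) = 21 - 24*147 = 21 - 3528 = -3507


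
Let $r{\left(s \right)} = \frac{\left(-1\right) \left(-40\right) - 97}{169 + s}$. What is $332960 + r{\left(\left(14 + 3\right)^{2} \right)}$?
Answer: $\frac{152495623}{458} \approx 3.3296 \cdot 10^{5}$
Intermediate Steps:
$r{\left(s \right)} = - \frac{57}{169 + s}$ ($r{\left(s \right)} = \frac{40 - 97}{169 + s} = - \frac{57}{169 + s}$)
$332960 + r{\left(\left(14 + 3\right)^{2} \right)} = 332960 - \frac{57}{169 + \left(14 + 3\right)^{2}} = 332960 - \frac{57}{169 + 17^{2}} = 332960 - \frac{57}{169 + 289} = 332960 - \frac{57}{458} = \frac{152495623}{458}$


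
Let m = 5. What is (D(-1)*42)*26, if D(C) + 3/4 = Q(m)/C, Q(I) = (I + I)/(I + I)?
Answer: -1911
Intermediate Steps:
Q(I) = 1 (Q(I) = (2*I)/((2*I)) = (2*I)*(1/(2*I)) = 1)
D(C) = -¾ + 1/C
(D(-1)*42)*26 = ((-¾ + 1/(-1))*42)*26 = ((-¾ - 1)*42)*26 = -7/4*42*26 = -147/2*26 = -1911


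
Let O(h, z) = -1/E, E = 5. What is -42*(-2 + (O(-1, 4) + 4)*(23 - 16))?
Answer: -5166/5 ≈ -1033.2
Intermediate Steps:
O(h, z) = -⅕ (O(h, z) = -1/5 = -1*⅕ = -⅕)
-42*(-2 + (O(-1, 4) + 4)*(23 - 16)) = -42*(-2 + (-⅕ + 4)*(23 - 16)) = -42*(-2 + (19/5)*7) = -42*(-2 + 133/5) = -42*123/5 = -5166/5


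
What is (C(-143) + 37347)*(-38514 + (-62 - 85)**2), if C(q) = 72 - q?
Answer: -634985610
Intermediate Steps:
(C(-143) + 37347)*(-38514 + (-62 - 85)**2) = ((72 - 1*(-143)) + 37347)*(-38514 + (-62 - 85)**2) = ((72 + 143) + 37347)*(-38514 + (-147)**2) = (215 + 37347)*(-38514 + 21609) = 37562*(-16905) = -634985610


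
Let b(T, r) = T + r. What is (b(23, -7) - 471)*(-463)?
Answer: 210665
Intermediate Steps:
(b(23, -7) - 471)*(-463) = ((23 - 7) - 471)*(-463) = (16 - 471)*(-463) = -455*(-463) = 210665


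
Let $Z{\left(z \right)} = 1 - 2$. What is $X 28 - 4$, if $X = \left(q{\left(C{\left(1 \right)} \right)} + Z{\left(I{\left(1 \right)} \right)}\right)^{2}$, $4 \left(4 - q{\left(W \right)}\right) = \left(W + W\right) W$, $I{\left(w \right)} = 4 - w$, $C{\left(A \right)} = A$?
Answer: $171$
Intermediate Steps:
$Z{\left(z \right)} = -1$
$q{\left(W \right)} = 4 - \frac{W^{2}}{2}$ ($q{\left(W \right)} = 4 - \frac{\left(W + W\right) W}{4} = 4 - \frac{2 W W}{4} = 4 - \frac{2 W^{2}}{4} = 4 - \frac{W^{2}}{2}$)
$X = \frac{25}{4}$ ($X = \left(\left(4 - \frac{1^{2}}{2}\right) - 1\right)^{2} = \left(\left(4 - \frac{1}{2}\right) - 1\right)^{2} = \left(\frac{7}{2} - 1\right)^{2} = \left(\frac{5}{2}\right)^{2} = \frac{25}{4} \approx 6.25$)
$X 28 - 4 = \frac{25}{4} \cdot 28 - 4 = 175 - 4 = 171$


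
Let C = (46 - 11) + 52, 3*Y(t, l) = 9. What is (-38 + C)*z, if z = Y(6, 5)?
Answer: 147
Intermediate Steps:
Y(t, l) = 3 (Y(t, l) = (1/3)*9 = 3)
z = 3
C = 87 (C = 35 + 52 = 87)
(-38 + C)*z = (-38 + 87)*3 = 49*3 = 147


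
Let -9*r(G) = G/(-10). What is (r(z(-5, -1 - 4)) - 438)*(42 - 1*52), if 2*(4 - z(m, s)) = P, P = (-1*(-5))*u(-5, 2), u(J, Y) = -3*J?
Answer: 78907/18 ≈ 4383.7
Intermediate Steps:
P = 75 (P = (-1*(-5))*(-3*(-5)) = 5*15 = 75)
z(m, s) = -67/2 (z(m, s) = 4 - ½*75 = 4 - 75/2 = -67/2)
r(G) = G/90 (r(G) = -G/(9*(-10)) = -G*(-1)/(9*10) = -(-1)*G/90 = G/90)
(r(z(-5, -1 - 4)) - 438)*(42 - 1*52) = ((1/90)*(-67/2) - 438)*(42 - 1*52) = (-67/180 - 438)*(42 - 52) = -78907/180*(-10) = 78907/18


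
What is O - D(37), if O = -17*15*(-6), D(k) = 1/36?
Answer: 55079/36 ≈ 1530.0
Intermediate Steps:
D(k) = 1/36
O = 1530 (O = -255*(-6) = 1530)
O - D(37) = 1530 - 1*1/36 = 1530 - 1/36 = 55079/36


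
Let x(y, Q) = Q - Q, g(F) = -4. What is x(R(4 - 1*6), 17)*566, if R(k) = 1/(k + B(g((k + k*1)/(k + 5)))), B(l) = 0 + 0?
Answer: 0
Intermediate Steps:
B(l) = 0
R(k) = 1/k (R(k) = 1/(k + 0) = 1/k)
x(y, Q) = 0
x(R(4 - 1*6), 17)*566 = 0*566 = 0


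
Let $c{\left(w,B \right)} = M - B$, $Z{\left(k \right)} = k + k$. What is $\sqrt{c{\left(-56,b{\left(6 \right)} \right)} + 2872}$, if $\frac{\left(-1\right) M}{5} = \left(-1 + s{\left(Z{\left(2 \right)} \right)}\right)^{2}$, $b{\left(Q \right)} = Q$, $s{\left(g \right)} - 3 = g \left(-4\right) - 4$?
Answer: $\sqrt{1246} \approx 35.299$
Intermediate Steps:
$Z{\left(k \right)} = 2 k$
$s{\left(g \right)} = -1 - 4 g$ ($s{\left(g \right)} = 3 + \left(g \left(-4\right) - 4\right) = 3 - \left(4 + 4 g\right) = -1 - 4 g$)
$M = -1620$ ($M = - 5 \left(-1 - \left(1 + 4 \cdot 2 \cdot 2\right)\right)^{2} = - 5 \left(-1 - 17\right)^{2} = - 5 \left(-18\right)^{2} = \left(-5\right) 324 = -1620$)
$c{\left(w,B \right)} = -1620 - B$
$\sqrt{c{\left(-56,b{\left(6 \right)} \right)} + 2872} = \sqrt{\left(-1620 - 6\right) + 2872} = \sqrt{-1626 + 2872} = \sqrt{1246}$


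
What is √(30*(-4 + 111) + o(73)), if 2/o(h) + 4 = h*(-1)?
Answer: 8*√297374/77 ≈ 56.657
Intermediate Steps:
o(h) = 2/(-4 - h) (o(h) = 2/(-4 + h*(-1)) = 2/(-4 - h))
√(30*(-4 + 111) + o(73)) = √(30*(-4 + 111) - 2/(4 + 73)) = √(30*107 - 2/77) = √(3210 - 2*1/77) = √(3210 - 2/77) = √(247168/77) = 8*√297374/77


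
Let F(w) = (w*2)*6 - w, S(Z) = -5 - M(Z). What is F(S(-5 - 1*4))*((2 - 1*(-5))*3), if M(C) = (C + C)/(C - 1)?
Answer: -7854/5 ≈ -1570.8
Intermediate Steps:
M(C) = 2*C/(-1 + C) (M(C) = (2*C)/(-1 + C) = 2*C/(-1 + C))
S(Z) = -5 - 2*Z/(-1 + Z)
F(w) = 11*w (F(w) = (2*w)*6 - w = 12*w - w = 11*w)
F(S(-5 - 1*4))*((2 - 1*(-5))*3) = (11*((5 - 7*(-5 - 1*4))/(-1 + (-5 - 1*4))))*((2 - 1*(-5))*3) = (11*((5 - 7*(-5 - 4))/(-1 + (-5 - 4))))*((2 + 5)*3) = (11*((5 - 7*(-9))/(-1 - 9)))*(7*3) = (11*((5 + 63)/(-10)))*21 = (11*(-1/10*68))*21 = (11*(-34/5))*21 = -374/5*21 = -7854/5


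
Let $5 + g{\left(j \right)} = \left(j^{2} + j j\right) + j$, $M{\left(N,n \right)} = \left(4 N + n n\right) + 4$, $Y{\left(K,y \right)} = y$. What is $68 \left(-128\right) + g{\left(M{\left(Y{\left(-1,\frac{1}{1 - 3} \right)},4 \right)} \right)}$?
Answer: $-8043$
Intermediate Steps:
$M{\left(N,n \right)} = 4 + n^{2} + 4 N$ ($M{\left(N,n \right)} = \left(4 N + n^{2}\right) + 4 = \left(n^{2} + 4 N\right) + 4 = 4 + n^{2} + 4 N$)
$g{\left(j \right)} = -5 + j + 2 j^{2}$ ($g{\left(j \right)} = -5 + \left(\left(j^{2} + j j\right) + j\right) = -5 + \left(\left(j^{2} + j^{2}\right) + j\right) = -5 + \left(2 j^{2} + j\right) = -5 + \left(j + 2 j^{2}\right) = -5 + j + 2 j^{2}$)
$68 \left(-128\right) + g{\left(M{\left(Y{\left(-1,\frac{1}{1 - 3} \right)},4 \right)} \right)} = 68 \left(-128\right) + \left(-5 + \left(4 + 4^{2} + \frac{4}{1 - 3}\right) + 2 \left(4 + 4^{2} + \frac{4}{1 - 3}\right)^{2}\right) = -8704 + \left(-5 + \left(4 + 16 + \frac{4}{-2}\right) + 2 \left(4 + 16 + \frac{4}{-2}\right)^{2}\right) = -8704 + \left(-5 + \left(4 + 16 + 4 \left(- \frac{1}{2}\right)\right) + 2 \left(4 + 16 + 4 \left(- \frac{1}{2}\right)\right)^{2}\right) = -8704 + \left(-5 + \left(4 + 16 - 2\right) + 2 \left(4 + 16 - 2\right)^{2}\right) = -8704 + \left(-5 + 18 + 2 \cdot 18^{2}\right) = -8704 + \left(-5 + 18 + 2 \cdot 324\right) = -8704 + \left(-5 + 18 + 648\right) = -8704 + 661 = -8043$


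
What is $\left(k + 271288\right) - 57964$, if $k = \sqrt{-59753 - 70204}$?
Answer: $213324 + i \sqrt{129957} \approx 2.1332 \cdot 10^{5} + 360.5 i$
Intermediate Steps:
$k = i \sqrt{129957}$ ($k = \sqrt{-129957} = i \sqrt{129957} \approx 360.5 i$)
$\left(k + 271288\right) - 57964 = \left(i \sqrt{129957} + 271288\right) - 57964 = \left(271288 + i \sqrt{129957}\right) - 57964 = 213324 + i \sqrt{129957}$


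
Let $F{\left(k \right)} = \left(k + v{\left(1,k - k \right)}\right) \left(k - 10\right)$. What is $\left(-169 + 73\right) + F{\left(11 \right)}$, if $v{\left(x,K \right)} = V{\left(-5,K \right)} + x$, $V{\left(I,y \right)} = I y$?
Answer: $-84$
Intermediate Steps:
$v{\left(x,K \right)} = x - 5 K$ ($v{\left(x,K \right)} = - 5 K + x = x - 5 K$)
$F{\left(k \right)} = \left(1 + k\right) \left(-10 + k\right)$ ($F{\left(k \right)} = \left(k - \left(-1 + 5 \left(k - k\right)\right)\right) \left(k - 10\right) = \left(k + \left(1 - 0\right)\right) \left(-10 + k\right) = \left(k + \left(1 + 0\right)\right) \left(-10 + k\right) = \left(k + 1\right) \left(-10 + k\right) = \left(1 + k\right) \left(-10 + k\right)$)
$\left(-169 + 73\right) + F{\left(11 \right)} = \left(-169 + 73\right) - \left(109 - 121\right) = -96 - -12 = -96 + 12 = -84$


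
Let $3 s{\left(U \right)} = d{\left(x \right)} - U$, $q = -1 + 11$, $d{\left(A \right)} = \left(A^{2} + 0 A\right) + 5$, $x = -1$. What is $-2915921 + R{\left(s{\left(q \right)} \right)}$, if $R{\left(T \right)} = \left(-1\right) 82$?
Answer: $-2916003$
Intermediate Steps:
$d{\left(A \right)} = 5 + A^{2}$ ($d{\left(A \right)} = \left(A^{2} + 0\right) + 5 = A^{2} + 5 = 5 + A^{2}$)
$q = 10$
$s{\left(U \right)} = 2 - \frac{U}{3}$ ($s{\left(U \right)} = \frac{\left(5 + \left(-1\right)^{2}\right) - U}{3} = \frac{\left(5 + 1\right) - U}{3} = \frac{6 - U}{3} = 2 - \frac{U}{3}$)
$R{\left(T \right)} = -82$
$-2915921 + R{\left(s{\left(q \right)} \right)} = -2915921 - 82 = -2916003$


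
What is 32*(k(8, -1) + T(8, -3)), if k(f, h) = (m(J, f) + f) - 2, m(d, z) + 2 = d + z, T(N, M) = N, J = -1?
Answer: 608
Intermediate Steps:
m(d, z) = -2 + d + z (m(d, z) = -2 + (d + z) = -2 + d + z)
k(f, h) = -5 + 2*f (k(f, h) = ((-2 - 1 + f) + f) - 2 = ((-3 + f) + f) - 2 = (-3 + 2*f) - 2 = -5 + 2*f)
32*(k(8, -1) + T(8, -3)) = 32*((-5 + 2*8) + 8) = 32*((-5 + 16) + 8) = 32*(11 + 8) = 32*19 = 608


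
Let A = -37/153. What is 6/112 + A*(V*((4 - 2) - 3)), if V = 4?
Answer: 8747/8568 ≈ 1.0209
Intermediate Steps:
A = -37/153 (A = -37*1/153 = -37/153 ≈ -0.24183)
6/112 + A*(V*((4 - 2) - 3)) = 6/112 - 148*((4 - 2) - 3)/153 = 6*(1/112) - 148*(2 - 3)/153 = 3/56 - 148*(-1)/153 = 3/56 - 37/153*(-4) = 3/56 + 148/153 = 8747/8568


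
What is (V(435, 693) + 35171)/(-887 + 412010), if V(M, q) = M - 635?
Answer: 11657/137041 ≈ 0.085062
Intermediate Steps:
V(M, q) = -635 + M
(V(435, 693) + 35171)/(-887 + 412010) = ((-635 + 435) + 35171)/(-887 + 412010) = (-200 + 35171)/411123 = 34971*(1/411123) = 11657/137041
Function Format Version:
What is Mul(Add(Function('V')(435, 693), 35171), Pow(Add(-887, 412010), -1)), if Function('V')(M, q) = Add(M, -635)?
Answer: Rational(11657, 137041) ≈ 0.085062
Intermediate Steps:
Function('V')(M, q) = Add(-635, M)
Mul(Add(Function('V')(435, 693), 35171), Pow(Add(-887, 412010), -1)) = Mul(Add(Add(-635, 435), 35171), Pow(Add(-887, 412010), -1)) = Mul(Add(-200, 35171), Pow(411123, -1)) = Mul(34971, Rational(1, 411123)) = Rational(11657, 137041)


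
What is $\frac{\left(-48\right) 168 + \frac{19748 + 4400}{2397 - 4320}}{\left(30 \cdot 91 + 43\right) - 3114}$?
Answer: $\frac{15531220}{655743} \approx 23.685$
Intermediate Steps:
$\frac{\left(-48\right) 168 + \frac{19748 + 4400}{2397 - 4320}}{\left(30 \cdot 91 + 43\right) - 3114} = \frac{-8064 + \frac{24148}{-1923}}{\left(2730 + 43\right) - 3114} = \frac{-8064 + 24148 \left(- \frac{1}{1923}\right)}{2773 - 3114} = \frac{-8064 - \frac{24148}{1923}}{-341} = \left(- \frac{15531220}{1923}\right) \left(- \frac{1}{341}\right) = \frac{15531220}{655743}$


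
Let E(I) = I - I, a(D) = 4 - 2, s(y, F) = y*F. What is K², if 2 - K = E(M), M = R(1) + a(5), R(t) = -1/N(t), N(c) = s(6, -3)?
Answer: 4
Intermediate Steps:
s(y, F) = F*y
N(c) = -18 (N(c) = -3*6 = -18)
R(t) = 1/18 (R(t) = -1/(-18) = -1*(-1/18) = 1/18)
a(D) = 2
M = 37/18 (M = 1/18 + 2 = 37/18 ≈ 2.0556)
E(I) = 0
K = 2 (K = 2 - 1*0 = 2 + 0 = 2)
K² = 2² = 4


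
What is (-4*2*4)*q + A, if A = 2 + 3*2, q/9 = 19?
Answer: -5464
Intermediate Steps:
q = 171 (q = 9*19 = 171)
A = 8 (A = 2 + 6 = 8)
(-4*2*4)*q + A = (-4*2*4)*171 + 8 = -8*4*171 + 8 = -32*171 + 8 = -5472 + 8 = -5464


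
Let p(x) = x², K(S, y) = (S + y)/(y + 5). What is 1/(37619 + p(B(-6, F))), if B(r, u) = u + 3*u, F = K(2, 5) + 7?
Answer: 25/964191 ≈ 2.5928e-5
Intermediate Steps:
K(S, y) = (S + y)/(5 + y)
F = 77/10 (F = (2 + 5)/(5 + 5) + 7 = 7/10 + 7 = 77/10 ≈ 7.7000)
B(r, u) = 4*u
1/(37619 + p(B(-6, F))) = 1/(37619 + (4*(77/10))²) = 1/(37619 + (154/5)²) = 1/(37619 + 23716/25) = 1/(964191/25) = 25/964191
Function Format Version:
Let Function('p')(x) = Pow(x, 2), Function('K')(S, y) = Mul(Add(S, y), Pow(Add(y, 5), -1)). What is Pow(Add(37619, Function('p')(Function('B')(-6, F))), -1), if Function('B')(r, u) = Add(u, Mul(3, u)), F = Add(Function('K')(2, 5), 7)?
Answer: Rational(25, 964191) ≈ 2.5928e-5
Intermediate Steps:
Function('K')(S, y) = Mul(Pow(Add(5, y), -1), Add(S, y)) (Function('K')(S, y) = Mul(Add(S, y), Pow(Add(5, y), -1)) = Mul(Pow(Add(5, y), -1), Add(S, y)))
F = Rational(77, 10) (F = Add(Mul(Pow(Add(5, 5), -1), Add(2, 5)), 7) = Add(Mul(Pow(10, -1), 7), 7) = Add(Mul(Rational(1, 10), 7), 7) = Add(Rational(7, 10), 7) = Rational(77, 10) ≈ 7.7000)
Function('B')(r, u) = Mul(4, u)
Pow(Add(37619, Function('p')(Function('B')(-6, F))), -1) = Pow(Add(37619, Pow(Mul(4, Rational(77, 10)), 2)), -1) = Pow(Add(37619, Pow(Rational(154, 5), 2)), -1) = Pow(Add(37619, Rational(23716, 25)), -1) = Pow(Rational(964191, 25), -1) = Rational(25, 964191)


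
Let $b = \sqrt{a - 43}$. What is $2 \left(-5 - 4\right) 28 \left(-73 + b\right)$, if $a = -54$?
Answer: $36792 - 504 i \sqrt{97} \approx 36792.0 - 4963.8 i$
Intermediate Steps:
$b = i \sqrt{97}$ ($b = \sqrt{-54 - 43} = \sqrt{-97} = i \sqrt{97} \approx 9.8489 i$)
$2 \left(-5 - 4\right) 28 \left(-73 + b\right) = 2 \left(-5 - 4\right) 28 \left(-73 + i \sqrt{97}\right) = 2 \left(-9\right) 28 \left(-73 + i \sqrt{97}\right) = \left(-18\right) 28 \left(-73 + i \sqrt{97}\right) = - 504 \left(-73 + i \sqrt{97}\right) = 36792 - 504 i \sqrt{97}$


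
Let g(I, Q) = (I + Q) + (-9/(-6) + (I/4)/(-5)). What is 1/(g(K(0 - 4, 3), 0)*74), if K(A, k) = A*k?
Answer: -5/3663 ≈ -0.0013650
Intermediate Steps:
g(I, Q) = 3/2 + Q + 19*I/20 (g(I, Q) = (I + Q) + (-9*(-⅙) + (I*(¼))*(-⅕)) = (I + Q) + (3/2 + (I/4)*(-⅕)) = (I + Q) + (3/2 - I/20) = 3/2 + Q + 19*I/20)
1/(g(K(0 - 4, 3), 0)*74) = 1/((3/2 + 0 + 19*((0 - 4)*3)/20)*74) = 1/((3/2 + 0 + 19*(-4*3)/20)*74) = 1/((3/2 + 0 + (19/20)*(-12))*74) = 1/((3/2 + 0 - 57/5)*74) = 1/(-99/10*74) = 1/(-3663/5) = -5/3663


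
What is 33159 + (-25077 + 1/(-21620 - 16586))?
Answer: 308780891/38206 ≈ 8082.0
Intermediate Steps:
33159 + (-25077 + 1/(-21620 - 16586)) = 33159 + (-25077 + 1/(-38206)) = 33159 + (-25077 - 1/38206) = 33159 - 958091863/38206 = 308780891/38206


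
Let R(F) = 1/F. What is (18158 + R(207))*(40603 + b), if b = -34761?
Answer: 954711578/9 ≈ 1.0608e+8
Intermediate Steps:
(18158 + R(207))*(40603 + b) = (18158 + 1/207)*(40603 - 34761) = (18158 + 1/207)*5842 = (3758707/207)*5842 = 954711578/9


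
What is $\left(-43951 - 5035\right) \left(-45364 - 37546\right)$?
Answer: $4061429260$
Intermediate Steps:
$\left(-43951 - 5035\right) \left(-45364 - 37546\right) = \left(-48986\right) \left(-82910\right) = 4061429260$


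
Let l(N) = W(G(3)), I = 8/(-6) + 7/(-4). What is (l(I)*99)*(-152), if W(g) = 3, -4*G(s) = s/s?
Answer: -45144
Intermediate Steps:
G(s) = -1/4 (G(s) = -s/(4*s) = -1/4*1 = -1/4)
I = -37/12 (I = 8*(-1/6) + 7*(-1/4) = -4/3 - 7/4 = -37/12 ≈ -3.0833)
l(N) = 3
(l(I)*99)*(-152) = (3*99)*(-152) = 297*(-152) = -45144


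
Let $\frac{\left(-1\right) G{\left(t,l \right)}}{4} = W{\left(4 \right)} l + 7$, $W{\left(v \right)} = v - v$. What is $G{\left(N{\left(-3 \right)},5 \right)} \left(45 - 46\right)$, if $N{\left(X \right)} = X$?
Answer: $28$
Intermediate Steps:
$W{\left(v \right)} = 0$
$G{\left(t,l \right)} = -28$ ($G{\left(t,l \right)} = - 4 \left(0 l + 7\right) = - 4 \left(0 + 7\right) = \left(-4\right) 7 = -28$)
$G{\left(N{\left(-3 \right)},5 \right)} \left(45 - 46\right) = - 28 \left(45 - 46\right) = \left(-28\right) \left(-1\right) = 28$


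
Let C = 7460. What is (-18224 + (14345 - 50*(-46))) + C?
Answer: 5881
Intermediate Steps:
(-18224 + (14345 - 50*(-46))) + C = (-18224 + (14345 - 50*(-46))) + 7460 = (-18224 + (14345 + 2300)) + 7460 = (-18224 + 16645) + 7460 = -1579 + 7460 = 5881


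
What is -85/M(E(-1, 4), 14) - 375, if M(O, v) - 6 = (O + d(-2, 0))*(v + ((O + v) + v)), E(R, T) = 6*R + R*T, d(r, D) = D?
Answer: -117665/314 ≈ -374.73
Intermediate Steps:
M(O, v) = 6 + O*(O + 3*v) (M(O, v) = 6 + (O + 0)*(v + ((O + v) + v)) = 6 + O*(v + (O + 2*v)) = 6 + O*(O + 3*v))
-85/M(E(-1, 4), 14) - 375 = -85/(6 + (-(6 + 4))² + 3*(-(6 + 4))*14) - 375 = -85/(6 + (-1*10)² + 3*(-1*10)*14) - 375 = -85/(6 + (-10)² + 3*(-10)*14) - 375 = -85/(6 + 100 - 420) - 375 = -85/(-314) - 375 = -1/314*(-85) - 375 = 85/314 - 375 = -117665/314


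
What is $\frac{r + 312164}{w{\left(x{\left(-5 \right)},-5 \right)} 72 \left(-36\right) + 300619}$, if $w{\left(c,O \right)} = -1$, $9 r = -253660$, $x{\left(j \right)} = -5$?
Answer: $\frac{2555816}{2728899} \approx 0.93657$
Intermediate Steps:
$r = - \frac{253660}{9}$ ($r = \frac{1}{9} \left(-253660\right) = - \frac{253660}{9} \approx -28184.0$)
$\frac{r + 312164}{w{\left(x{\left(-5 \right)},-5 \right)} 72 \left(-36\right) + 300619} = \frac{- \frac{253660}{9} + 312164}{\left(-1\right) 72 \left(-36\right) + 300619} = \frac{2555816}{9 \left(\left(-72\right) \left(-36\right) + 300619\right)} = \frac{2555816}{9 \left(2592 + 300619\right)} = \frac{2555816}{9 \cdot 303211} = \frac{2555816}{9} \cdot \frac{1}{303211} = \frac{2555816}{2728899}$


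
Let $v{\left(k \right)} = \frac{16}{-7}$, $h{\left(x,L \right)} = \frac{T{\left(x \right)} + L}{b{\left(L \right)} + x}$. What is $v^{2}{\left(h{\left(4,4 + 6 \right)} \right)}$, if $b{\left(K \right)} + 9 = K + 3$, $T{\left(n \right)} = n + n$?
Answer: $\frac{256}{49} \approx 5.2245$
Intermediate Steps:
$T{\left(n \right)} = 2 n$
$b{\left(K \right)} = -6 + K$ ($b{\left(K \right)} = -9 + \left(K + 3\right) = -9 + \left(3 + K\right) = -6 + K$)
$h{\left(x,L \right)} = \frac{L + 2 x}{-6 + L + x}$ ($h{\left(x,L \right)} = \frac{2 x + L}{\left(-6 + L\right) + x} = \frac{L + 2 x}{-6 + L + x}$)
$v{\left(k \right)} = - \frac{16}{7}$ ($v{\left(k \right)} = 16 \left(- \frac{1}{7}\right) = - \frac{16}{7}$)
$v^{2}{\left(h{\left(4,4 + 6 \right)} \right)} = \left(- \frac{16}{7}\right)^{2} = \frac{256}{49}$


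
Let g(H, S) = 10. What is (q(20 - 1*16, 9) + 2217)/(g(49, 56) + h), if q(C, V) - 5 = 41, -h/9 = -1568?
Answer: 2263/14122 ≈ 0.16025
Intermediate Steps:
h = 14112 (h = -9*(-1568) = 14112)
q(C, V) = 46 (q(C, V) = 5 + 41 = 46)
(q(20 - 1*16, 9) + 2217)/(g(49, 56) + h) = (46 + 2217)/(10 + 14112) = 2263/14122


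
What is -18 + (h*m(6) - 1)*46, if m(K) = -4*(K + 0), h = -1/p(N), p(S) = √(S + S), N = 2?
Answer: 488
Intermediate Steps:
p(S) = √2*√S (p(S) = √(2*S) = √2*√S)
h = -½ (h = -1/(√2*√2) = -1/2 = -1*½ = -½ ≈ -0.50000)
m(K) = -4*K
-18 + (h*m(6) - 1)*46 = -18 + (-(-2)*6 - 1)*46 = -18 + (-½*(-24) - 1)*46 = -18 + (12 - 1)*46 = -18 + 11*46 = -18 + 506 = 488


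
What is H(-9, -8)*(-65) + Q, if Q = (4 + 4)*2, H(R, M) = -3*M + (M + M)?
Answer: -504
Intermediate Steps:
H(R, M) = -M (H(R, M) = -3*M + 2*M = -M)
Q = 16 (Q = 8*2 = 16)
H(-9, -8)*(-65) + Q = -1*(-8)*(-65) + 16 = 8*(-65) + 16 = -520 + 16 = -504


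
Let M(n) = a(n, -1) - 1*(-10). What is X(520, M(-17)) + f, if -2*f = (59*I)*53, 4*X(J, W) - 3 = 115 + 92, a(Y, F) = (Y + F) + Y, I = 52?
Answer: -162499/2 ≈ -81250.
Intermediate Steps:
a(Y, F) = F + 2*Y (a(Y, F) = (F + Y) + Y = F + 2*Y)
M(n) = 9 + 2*n (M(n) = (-1 + 2*n) - 1*(-10) = (-1 + 2*n) + 10 = 9 + 2*n)
X(J, W) = 105/2 (X(J, W) = 3/4 + (115 + 92)/4 = 3/4 + (1/4)*207 = 3/4 + 207/4 = 105/2)
f = -81302 (f = -59*52*53/2 = -1534*53 = -1/2*162604 = -81302)
X(520, M(-17)) + f = 105/2 - 81302 = -162499/2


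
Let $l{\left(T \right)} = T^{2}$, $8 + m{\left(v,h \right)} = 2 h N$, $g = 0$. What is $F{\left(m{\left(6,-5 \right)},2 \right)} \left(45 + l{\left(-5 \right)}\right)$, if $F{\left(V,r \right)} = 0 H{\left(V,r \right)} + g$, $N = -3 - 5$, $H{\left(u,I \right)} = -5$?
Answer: $0$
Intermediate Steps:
$N = -8$ ($N = -3 - 5 = -8$)
$m{\left(v,h \right)} = -8 - 16 h$ ($m{\left(v,h \right)} = -8 + 2 h \left(-8\right) = -8 - 16 h$)
$F{\left(V,r \right)} = 0$ ($F{\left(V,r \right)} = 0 \left(-5\right) + 0 = 0 + 0 = 0$)
$F{\left(m{\left(6,-5 \right)},2 \right)} \left(45 + l{\left(-5 \right)}\right) = 0 \left(45 + \left(-5\right)^{2}\right) = 0 \left(45 + 25\right) = 0 \cdot 70 = 0$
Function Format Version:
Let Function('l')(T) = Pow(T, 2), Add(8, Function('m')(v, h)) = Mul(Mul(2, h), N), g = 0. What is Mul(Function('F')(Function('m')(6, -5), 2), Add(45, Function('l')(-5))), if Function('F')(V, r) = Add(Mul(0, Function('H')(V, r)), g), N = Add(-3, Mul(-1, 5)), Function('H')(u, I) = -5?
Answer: 0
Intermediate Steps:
N = -8 (N = Add(-3, -5) = -8)
Function('m')(v, h) = Add(-8, Mul(-16, h)) (Function('m')(v, h) = Add(-8, Mul(Mul(2, h), -8)) = Add(-8, Mul(-16, h)))
Function('F')(V, r) = 0 (Function('F')(V, r) = Add(Mul(0, -5), 0) = Add(0, 0) = 0)
Mul(Function('F')(Function('m')(6, -5), 2), Add(45, Function('l')(-5))) = Mul(0, Add(45, Pow(-5, 2))) = Mul(0, Add(45, 25)) = Mul(0, 70) = 0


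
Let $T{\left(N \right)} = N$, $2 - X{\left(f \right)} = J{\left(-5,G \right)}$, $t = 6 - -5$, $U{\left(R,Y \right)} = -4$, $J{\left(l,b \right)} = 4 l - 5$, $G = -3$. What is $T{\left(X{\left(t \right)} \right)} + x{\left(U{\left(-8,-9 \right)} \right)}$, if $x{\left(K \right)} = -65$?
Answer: $-38$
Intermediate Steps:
$J{\left(l,b \right)} = -5 + 4 l$
$t = 11$ ($t = 6 + 5 = 11$)
$X{\left(f \right)} = 27$ ($X{\left(f \right)} = 2 - \left(-5 + 4 \left(-5\right)\right) = 2 - \left(-5 - 20\right) = 2 - -25 = 2 + 25 = 27$)
$T{\left(X{\left(t \right)} \right)} + x{\left(U{\left(-8,-9 \right)} \right)} = 27 - 65 = -38$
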